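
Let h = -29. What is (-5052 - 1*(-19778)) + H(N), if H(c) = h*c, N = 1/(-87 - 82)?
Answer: 2488723/169 ≈ 14726.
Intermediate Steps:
N = -1/169 (N = 1/(-169) = -1/169 ≈ -0.0059172)
H(c) = -29*c
(-5052 - 1*(-19778)) + H(N) = (-5052 - 1*(-19778)) - 29*(-1/169) = (-5052 + 19778) + 29/169 = 14726 + 29/169 = 2488723/169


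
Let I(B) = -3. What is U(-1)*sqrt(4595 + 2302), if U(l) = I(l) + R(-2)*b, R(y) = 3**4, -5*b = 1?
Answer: -1056*sqrt(57)/5 ≈ -1594.5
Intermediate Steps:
b = -1/5 (b = -1/5*1 = -1/5 ≈ -0.20000)
R(y) = 81
U(l) = -96/5 (U(l) = -3 + 81*(-1/5) = -3 - 81/5 = -96/5)
U(-1)*sqrt(4595 + 2302) = -96*sqrt(4595 + 2302)/5 = -1056*sqrt(57)/5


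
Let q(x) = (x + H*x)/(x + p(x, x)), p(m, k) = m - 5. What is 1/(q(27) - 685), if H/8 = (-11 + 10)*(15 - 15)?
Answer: -49/33538 ≈ -0.0014610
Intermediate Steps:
p(m, k) = -5 + m
H = 0 (H = 8*((-11 + 10)*(15 - 15)) = 8*(-1*0) = 8*0 = 0)
q(x) = x/(-5 + 2*x) (q(x) = (x + 0*x)/(x + (-5 + x)) = (x + 0)/(-5 + 2*x) = x/(-5 + 2*x))
1/(q(27) - 685) = 1/(27/(-5 + 2*27) - 685) = 1/(27/(-5 + 54) - 685) = 1/(27/49 - 685) = 1/(-33538/49) = -49/33538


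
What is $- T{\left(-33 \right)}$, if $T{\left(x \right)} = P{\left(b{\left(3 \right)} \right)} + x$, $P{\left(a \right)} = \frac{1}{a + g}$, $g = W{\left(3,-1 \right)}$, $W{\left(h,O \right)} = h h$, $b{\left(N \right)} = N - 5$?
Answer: $\frac{230}{7} \approx 32.857$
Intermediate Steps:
$b{\left(N \right)} = -5 + N$ ($b{\left(N \right)} = N - 5 = -5 + N$)
$W{\left(h,O \right)} = h^{2}$
$g = 9$ ($g = 3^{2} = 9$)
$P{\left(a \right)} = \frac{1}{9 + a}$ ($P{\left(a \right)} = \frac{1}{a + 9} = \frac{1}{9 + a}$)
$T{\left(x \right)} = \frac{1}{7} + x$ ($T{\left(x \right)} = \frac{1}{9 + \left(-5 + 3\right)} + x = \frac{1}{9 - 2} + x = \frac{1}{7} + x$)
$- T{\left(-33 \right)} = - (\frac{1}{7} - 33) = \left(-1\right) \left(- \frac{230}{7}\right) = \frac{230}{7}$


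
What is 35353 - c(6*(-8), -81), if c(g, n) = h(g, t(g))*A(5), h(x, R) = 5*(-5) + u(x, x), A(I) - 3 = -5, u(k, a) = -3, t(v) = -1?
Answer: 35297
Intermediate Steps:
A(I) = -2 (A(I) = 3 - 5 = -2)
h(x, R) = -28 (h(x, R) = 5*(-5) - 3 = -25 - 3 = -28)
c(g, n) = 56 (c(g, n) = -28*(-2) = 56)
35353 - c(6*(-8), -81) = 35353 - 1*56 = 35353 - 56 = 35297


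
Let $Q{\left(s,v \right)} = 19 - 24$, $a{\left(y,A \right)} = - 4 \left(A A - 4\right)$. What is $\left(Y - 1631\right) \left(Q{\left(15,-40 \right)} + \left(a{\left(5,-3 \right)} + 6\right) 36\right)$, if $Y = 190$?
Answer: $733469$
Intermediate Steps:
$a{\left(y,A \right)} = 16 - 4 A^{2}$ ($a{\left(y,A \right)} = - 4 \left(A^{2} - 4\right) = - 4 \left(-4 + A^{2}\right) = 16 - 4 A^{2}$)
$Q{\left(s,v \right)} = -5$ ($Q{\left(s,v \right)} = 19 - 24 = -5$)
$\left(Y - 1631\right) \left(Q{\left(15,-40 \right)} + \left(a{\left(5,-3 \right)} + 6\right) 36\right) = \left(190 - 1631\right) \left(-5 + \left(\left(16 - 4 \left(-3\right)^{2}\right) + 6\right) 36\right) = - 1441 \left(-5 + \left(\left(16 - 36\right) + 6\right) 36\right) = - 1441 \left(-5 + \left(-20 + 6\right) 36\right) = - 1441 \left(-5 - 504\right) = \left(-1441\right) \left(-509\right) = 733469$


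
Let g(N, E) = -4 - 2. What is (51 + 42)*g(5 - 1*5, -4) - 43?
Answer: -601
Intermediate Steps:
g(N, E) = -6
(51 + 42)*g(5 - 1*5, -4) - 43 = (51 + 42)*(-6) - 43 = 93*(-6) - 43 = -558 - 43 = -601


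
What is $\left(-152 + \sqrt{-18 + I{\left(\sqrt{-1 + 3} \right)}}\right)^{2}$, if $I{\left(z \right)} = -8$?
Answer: $\left(152 - i \sqrt{26}\right)^{2} \approx 23078.0 - 1550.1 i$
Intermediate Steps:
$\left(-152 + \sqrt{-18 + I{\left(\sqrt{-1 + 3} \right)}}\right)^{2} = \left(-152 + \sqrt{-18 - 8}\right)^{2} = \left(-152 + \sqrt{-26}\right)^{2} = \left(-152 + i \sqrt{26}\right)^{2}$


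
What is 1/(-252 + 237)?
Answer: -1/15 ≈ -0.066667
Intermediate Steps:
1/(-252 + 237) = 1/(-15) = -1/15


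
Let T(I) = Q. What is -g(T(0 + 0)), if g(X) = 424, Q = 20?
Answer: -424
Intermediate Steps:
T(I) = 20
-g(T(0 + 0)) = -1*424 = -424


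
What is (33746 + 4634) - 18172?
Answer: 20208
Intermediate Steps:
(33746 + 4634) - 18172 = 38380 - 18172 = 20208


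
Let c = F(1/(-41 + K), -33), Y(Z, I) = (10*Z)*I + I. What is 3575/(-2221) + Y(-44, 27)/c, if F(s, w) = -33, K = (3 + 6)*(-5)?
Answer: 8735846/24431 ≈ 357.57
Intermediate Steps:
K = -45 (K = 9*(-5) = -45)
Y(Z, I) = I + 10*I*Z (Y(Z, I) = 10*I*Z + I = I + 10*I*Z)
c = -33
3575/(-2221) + Y(-44, 27)/c = 3575/(-2221) + (27*(1 + 10*(-44)))/(-33) = 3575*(-1/2221) + (27*(1 - 440))*(-1/33) = -3575/2221 + (27*(-439))*(-1/33) = -3575/2221 - 11853*(-1/33) = -3575/2221 + 3951/11 = 8735846/24431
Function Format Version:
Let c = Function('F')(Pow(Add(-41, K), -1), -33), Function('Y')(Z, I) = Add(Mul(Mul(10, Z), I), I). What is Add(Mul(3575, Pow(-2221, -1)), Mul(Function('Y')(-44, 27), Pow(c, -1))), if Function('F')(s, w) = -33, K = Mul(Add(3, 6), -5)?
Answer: Rational(8735846, 24431) ≈ 357.57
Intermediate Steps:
K = -45 (K = Mul(9, -5) = -45)
Function('Y')(Z, I) = Add(I, Mul(10, I, Z)) (Function('Y')(Z, I) = Add(Mul(10, I, Z), I) = Add(I, Mul(10, I, Z)))
c = -33
Add(Mul(3575, Pow(-2221, -1)), Mul(Function('Y')(-44, 27), Pow(c, -1))) = Add(Mul(3575, Pow(-2221, -1)), Mul(Mul(27, Add(1, Mul(10, -44))), Pow(-33, -1))) = Add(Mul(3575, Rational(-1, 2221)), Mul(Mul(27, Add(1, -440)), Rational(-1, 33))) = Add(Rational(-3575, 2221), Mul(Mul(27, -439), Rational(-1, 33))) = Add(Rational(-3575, 2221), Mul(-11853, Rational(-1, 33))) = Add(Rational(-3575, 2221), Rational(3951, 11)) = Rational(8735846, 24431)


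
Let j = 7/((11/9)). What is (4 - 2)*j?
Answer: 126/11 ≈ 11.455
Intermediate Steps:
j = 63/11 (j = 7/((11*(⅑))) = 7/(11/9) = 7*(9/11) = 63/11 ≈ 5.7273)
(4 - 2)*j = (4 - 2)*(63/11) = 2*(63/11) = 126/11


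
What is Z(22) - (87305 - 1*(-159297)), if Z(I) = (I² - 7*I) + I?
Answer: -246250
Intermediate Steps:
Z(I) = I² - 6*I
Z(22) - (87305 - 1*(-159297)) = 22*(-6 + 22) - (87305 - 1*(-159297)) = 22*16 - (87305 + 159297) = 352 - 1*246602 = 352 - 246602 = -246250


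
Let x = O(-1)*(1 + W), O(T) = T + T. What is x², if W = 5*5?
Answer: 2704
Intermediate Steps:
W = 25
O(T) = 2*T
x = -52 (x = (2*(-1))*(1 + 25) = -2*26 = -52)
x² = (-52)² = 2704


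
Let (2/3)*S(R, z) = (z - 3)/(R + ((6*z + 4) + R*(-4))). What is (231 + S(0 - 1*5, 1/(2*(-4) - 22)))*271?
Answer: 23513315/376 ≈ 62535.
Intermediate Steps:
S(R, z) = 3*(-3 + z)/(2*(4 - 3*R + 6*z)) (S(R, z) = 3*((z - 3)/(R + ((6*z + 4) + R*(-4))))/2 = 3*((-3 + z)/(R + ((4 + 6*z) - 4*R)))/2 = 3*((-3 + z)/(R + (4 - 4*R + 6*z)))/2 = 3*((-3 + z)/(4 - 3*R + 6*z))/2 = 3*(-3 + z)/(2*(4 - 3*R + 6*z)))
(231 + S(0 - 1*5, 1/(2*(-4) - 22)))*271 = (231 + 3*(-3 + 1/(2*(-4) - 22))/(2*(4 - 3*(0 - 1*5) + 6/(2*(-4) - 22))))*271 = (231 + 3*(-3 + 1/(-8 - 22))/(2*(4 - 3*(0 - 5) + 6/(-8 - 22))))*271 = (231 + 3*(-3 + 1/(-30))/(2*(4 - 3*(-5) + 6/(-30))))*271 = (231 + 3*(-3 - 1/30)/(2*(4 + 15 + 6*(-1/30))))*271 = (231 + (3/2)*(-91/30)/(4 + 15 - ⅕))*271 = (231 + (3/2)*(-91/30)/(94/5))*271 = (231 + (3/2)*(5/94)*(-91/30))*271 = (231 - 91/376)*271 = (86765/376)*271 = 23513315/376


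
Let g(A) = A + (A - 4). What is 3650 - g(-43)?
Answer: 3740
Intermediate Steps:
g(A) = -4 + 2*A (g(A) = A + (-4 + A) = -4 + 2*A)
3650 - g(-43) = 3650 - (-4 + 2*(-43)) = 3650 - (-4 - 86) = 3650 - 1*(-90) = 3650 + 90 = 3740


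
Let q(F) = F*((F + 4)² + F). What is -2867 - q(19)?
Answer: -13279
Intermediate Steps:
q(F) = F*(F + (4 + F)²) (q(F) = F*((4 + F)² + F) = F*(F + (4 + F)²))
-2867 - q(19) = -2867 - 19*(19 + (4 + 19)²) = -2867 - 19*(19 + 23²) = -2867 - 19*(19 + 529) = -2867 - 19*548 = -2867 - 1*10412 = -2867 - 10412 = -13279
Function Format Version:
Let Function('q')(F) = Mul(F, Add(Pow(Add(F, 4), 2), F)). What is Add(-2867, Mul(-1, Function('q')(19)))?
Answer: -13279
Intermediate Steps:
Function('q')(F) = Mul(F, Add(F, Pow(Add(4, F), 2))) (Function('q')(F) = Mul(F, Add(Pow(Add(4, F), 2), F)) = Mul(F, Add(F, Pow(Add(4, F), 2))))
Add(-2867, Mul(-1, Function('q')(19))) = Add(-2867, Mul(-1, Mul(19, Add(19, Pow(Add(4, 19), 2))))) = Add(-2867, Mul(-1, Mul(19, Add(19, Pow(23, 2))))) = Add(-2867, Mul(-1, Mul(19, Add(19, 529)))) = Add(-2867, Mul(-1, Mul(19, 548))) = Add(-2867, Mul(-1, 10412)) = Add(-2867, -10412) = -13279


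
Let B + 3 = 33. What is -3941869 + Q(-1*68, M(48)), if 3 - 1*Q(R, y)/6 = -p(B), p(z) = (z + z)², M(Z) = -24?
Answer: -3920251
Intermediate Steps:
B = 30 (B = -3 + 33 = 30)
p(z) = 4*z² (p(z) = (2*z)² = 4*z²)
Q(R, y) = 21618 (Q(R, y) = 18 - (-6)*4*30² = 18 - (-6)*4*900 = 18 - (-6)*3600 = 18 - 6*(-3600) = 18 + 21600 = 21618)
-3941869 + Q(-1*68, M(48)) = -3941869 + 21618 = -3920251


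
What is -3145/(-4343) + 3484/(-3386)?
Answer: -2241021/7352699 ≈ -0.30479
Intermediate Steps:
-3145/(-4343) + 3484/(-3386) = -3145*(-1/4343) + 3484*(-1/3386) = 3145/4343 - 1742/1693 = -2241021/7352699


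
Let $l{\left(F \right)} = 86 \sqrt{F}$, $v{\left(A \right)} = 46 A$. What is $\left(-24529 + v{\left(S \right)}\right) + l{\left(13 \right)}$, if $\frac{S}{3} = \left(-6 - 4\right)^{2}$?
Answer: $-10729 + 86 \sqrt{13} \approx -10419.0$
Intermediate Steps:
$S = 300$ ($S = 3 \left(-6 - 4\right)^{2} = 3 \left(-10\right)^{2} = 3 \cdot 100 = 300$)
$\left(-24529 + v{\left(S \right)}\right) + l{\left(13 \right)} = \left(-24529 + 46 \cdot 300\right) + 86 \sqrt{13} = \left(-24529 + 13800\right) + 86 \sqrt{13} = -10729 + 86 \sqrt{13}$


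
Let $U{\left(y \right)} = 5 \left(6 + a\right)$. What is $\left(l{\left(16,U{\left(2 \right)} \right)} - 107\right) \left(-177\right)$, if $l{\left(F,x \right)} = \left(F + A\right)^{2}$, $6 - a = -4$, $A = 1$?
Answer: $-32214$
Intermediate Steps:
$a = 10$ ($a = 6 - -4 = 6 + 4 = 10$)
$U{\left(y \right)} = 80$ ($U{\left(y \right)} = 5 \left(6 + 10\right) = 5 \cdot 16 = 80$)
$l{\left(F,x \right)} = \left(1 + F\right)^{2}$ ($l{\left(F,x \right)} = \left(F + 1\right)^{2} = \left(1 + F\right)^{2}$)
$\left(l{\left(16,U{\left(2 \right)} \right)} - 107\right) \left(-177\right) = \left(\left(1 + 16\right)^{2} - 107\right) \left(-177\right) = \left(17^{2} - 107\right) \left(-177\right) = \left(289 - 107\right) \left(-177\right) = 182 \left(-177\right) = -32214$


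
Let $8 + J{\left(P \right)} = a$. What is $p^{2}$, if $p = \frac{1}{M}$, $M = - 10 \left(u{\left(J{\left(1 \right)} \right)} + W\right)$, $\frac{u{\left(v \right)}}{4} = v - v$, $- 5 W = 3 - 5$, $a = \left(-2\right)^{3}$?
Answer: $\frac{1}{16} \approx 0.0625$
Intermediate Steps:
$a = -8$
$J{\left(P \right)} = -16$ ($J{\left(P \right)} = -8 - 8 = -16$)
$W = \frac{2}{5}$ ($W = - \frac{3 - 5}{5} = \left(- \frac{1}{5}\right) \left(-2\right) = \frac{2}{5} \approx 0.4$)
$u{\left(v \right)} = 0$ ($u{\left(v \right)} = 4 \left(v - v\right) = 4 \cdot 0 = 0$)
$M = -4$ ($M = - 10 \left(0 + \frac{2}{5}\right) = \left(-10\right) \frac{2}{5} = -4$)
$p = - \frac{1}{4}$ ($p = \frac{1}{-4} = - \frac{1}{4} \approx -0.25$)
$p^{2} = \left(- \frac{1}{4}\right)^{2} = \frac{1}{16}$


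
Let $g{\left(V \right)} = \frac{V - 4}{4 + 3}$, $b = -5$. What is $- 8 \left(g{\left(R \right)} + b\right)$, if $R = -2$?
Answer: $\frac{328}{7} \approx 46.857$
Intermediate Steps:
$g{\left(V \right)} = - \frac{4}{7} + \frac{V}{7}$ ($g{\left(V \right)} = \frac{-4 + V}{7} = \left(-4 + V\right) \frac{1}{7} = - \frac{4}{7} + \frac{V}{7}$)
$- 8 \left(g{\left(R \right)} + b\right) = - 8 \left(\left(- \frac{4}{7} + \frac{1}{7} \left(-2\right)\right) - 5\right) = - 8 \left(\left(- \frac{4}{7} - \frac{2}{7}\right) - 5\right) = - 8 \left(- \frac{6}{7} - 5\right) = \left(-8\right) \left(- \frac{41}{7}\right) = \frac{328}{7}$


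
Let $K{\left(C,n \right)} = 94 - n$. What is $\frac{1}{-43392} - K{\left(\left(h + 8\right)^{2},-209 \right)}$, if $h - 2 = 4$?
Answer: $- \frac{13147777}{43392} \approx -303.0$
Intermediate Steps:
$h = 6$ ($h = 2 + 4 = 6$)
$\frac{1}{-43392} - K{\left(\left(h + 8\right)^{2},-209 \right)} = \frac{1}{-43392} - \left(94 - -209\right) = - \frac{1}{43392} - \left(94 + 209\right) = - \frac{1}{43392} - 303 = - \frac{13147777}{43392}$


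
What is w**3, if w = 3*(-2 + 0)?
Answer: -216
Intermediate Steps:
w = -6 (w = 3*(-2) = -6)
w**3 = (-6)**3 = -216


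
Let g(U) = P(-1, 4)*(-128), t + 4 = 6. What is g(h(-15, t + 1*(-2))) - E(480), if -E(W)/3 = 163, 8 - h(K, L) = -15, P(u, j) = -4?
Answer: 1001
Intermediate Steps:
t = 2 (t = -4 + 6 = 2)
h(K, L) = 23 (h(K, L) = 8 - 1*(-15) = 8 + 15 = 23)
g(U) = 512 (g(U) = -4*(-128) = 512)
E(W) = -489 (E(W) = -3*163 = -489)
g(h(-15, t + 1*(-2))) - E(480) = 512 - 1*(-489) = 512 + 489 = 1001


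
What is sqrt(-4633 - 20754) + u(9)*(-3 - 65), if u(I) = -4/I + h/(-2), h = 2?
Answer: 884/9 + I*sqrt(25387) ≈ 98.222 + 159.33*I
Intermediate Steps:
u(I) = -1 - 4/I (u(I) = -4/I + 2/(-2) = -4/I + 2*(-1/2) = -4/I - 1 = -1 - 4/I)
sqrt(-4633 - 20754) + u(9)*(-3 - 65) = sqrt(-4633 - 20754) + ((-4 - 1*9)/9)*(-3 - 65) = sqrt(-25387) + ((-4 - 9)/9)*(-68) = I*sqrt(25387) + ((1/9)*(-13))*(-68) = I*sqrt(25387) - 13/9*(-68) = I*sqrt(25387) + 884/9 = 884/9 + I*sqrt(25387)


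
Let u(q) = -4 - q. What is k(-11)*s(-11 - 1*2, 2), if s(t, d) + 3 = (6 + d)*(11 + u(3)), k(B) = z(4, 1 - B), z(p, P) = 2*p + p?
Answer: 348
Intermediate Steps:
z(p, P) = 3*p
k(B) = 12 (k(B) = 3*4 = 12)
s(t, d) = 21 + 4*d (s(t, d) = -3 + (6 + d)*(11 + (-4 - 1*3)) = -3 + (6 + d)*(11 + (-4 - 3)) = -3 + (6 + d)*(11 - 7) = -3 + (6 + d)*4 = -3 + (24 + 4*d) = 21 + 4*d)
k(-11)*s(-11 - 1*2, 2) = 12*(21 + 4*2) = 12*(21 + 8) = 12*29 = 348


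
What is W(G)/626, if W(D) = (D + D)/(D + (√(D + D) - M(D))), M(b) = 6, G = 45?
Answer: 65/16589 - 5*√10/16589 ≈ 0.0029651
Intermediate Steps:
W(D) = 2*D/(-6 + D + √2*√D) (W(D) = (D + D)/(D + (√(D + D) - 1*6)) = (2*D)/(D + (√(2*D) - 6)) = (2*D)/(D + (√2*√D - 6)) = (2*D)/(D + (-6 + √2*√D)) = (2*D)/(-6 + D + √2*√D) = 2*D/(-6 + D + √2*√D))
W(G)/626 = (2*45/(-6 + 45 + √2*√45))/626 = (2*45/(-6 + 45 + √2*(3*√5)))*(1/626) = (2*45/(-6 + 45 + 3*√10))*(1/626) = (2*45/(39 + 3*√10))*(1/626) = (90/(39 + 3*√10))*(1/626) = 45/(313*(39 + 3*√10))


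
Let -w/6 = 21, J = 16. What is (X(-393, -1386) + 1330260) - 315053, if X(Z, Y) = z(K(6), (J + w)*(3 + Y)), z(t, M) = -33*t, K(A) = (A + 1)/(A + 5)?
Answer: 1015186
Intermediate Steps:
w = -126 (w = -6*21 = -126)
K(A) = (1 + A)/(5 + A)
X(Z, Y) = -21 (X(Z, Y) = -33*(1 + 6)/(5 + 6) = -33*7/11 = -21)
(X(-393, -1386) + 1330260) - 315053 = (-21 + 1330260) - 315053 = 1330239 - 315053 = 1015186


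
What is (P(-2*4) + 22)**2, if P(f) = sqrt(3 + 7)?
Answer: (22 + sqrt(10))**2 ≈ 633.14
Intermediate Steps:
P(f) = sqrt(10)
(P(-2*4) + 22)**2 = (sqrt(10) + 22)**2 = (22 + sqrt(10))**2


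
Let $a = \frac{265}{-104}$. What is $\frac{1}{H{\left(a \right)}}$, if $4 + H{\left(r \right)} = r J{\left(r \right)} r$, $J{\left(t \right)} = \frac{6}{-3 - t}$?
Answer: $- \frac{2444}{220451} \approx -0.011086$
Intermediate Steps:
$a = - \frac{265}{104}$ ($a = 265 \left(- \frac{1}{104}\right) = - \frac{265}{104} \approx -2.5481$)
$H{\left(r \right)} = -4 - \frac{6 r^{2}}{3 + r}$ ($H{\left(r \right)} = -4 + r \left(- \frac{6}{3 + r}\right) r = -4 + - \frac{6 r}{3 + r} r = -4 - \frac{6 r^{2}}{3 + r}$)
$\frac{1}{H{\left(a \right)}} = \frac{1}{2 \frac{1}{3 - \frac{265}{104}} \left(-6 - 3 \left(- \frac{265}{104}\right)^{2} - - \frac{265}{52}\right)} = \frac{1}{2 \frac{1}{\frac{47}{104}} \left(-6 - \frac{210675}{10816} + \frac{265}{52}\right)} = \frac{1}{2 \cdot \frac{104}{47} \left(-6 - \frac{210675}{10816} + \frac{265}{52}\right)} = \frac{1}{2 \cdot \frac{104}{47} \left(- \frac{220451}{10816}\right)} = \frac{1}{- \frac{220451}{2444}} = - \frac{2444}{220451}$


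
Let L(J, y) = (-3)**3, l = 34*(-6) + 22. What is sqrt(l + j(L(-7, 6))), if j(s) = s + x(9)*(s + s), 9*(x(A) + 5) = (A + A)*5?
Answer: I*sqrt(479) ≈ 21.886*I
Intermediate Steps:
x(A) = -5 + 10*A/9 (x(A) = -5 + ((A + A)*5)/9 = -5 + ((2*A)*5)/9 = -5 + (10*A)/9 = -5 + 10*A/9)
l = -182 (l = -204 + 22 = -182)
L(J, y) = -27
j(s) = 11*s (j(s) = s + (-5 + (10/9)*9)*(s + s) = s + (-5 + 10)*(2*s) = s + 5*(2*s) = s + 10*s = 11*s)
sqrt(l + j(L(-7, 6))) = sqrt(-182 + 11*(-27)) = sqrt(-182 - 297) = sqrt(-479) = I*sqrt(479)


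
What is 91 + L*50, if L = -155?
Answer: -7659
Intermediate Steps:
91 + L*50 = 91 - 155*50 = 91 - 7750 = -7659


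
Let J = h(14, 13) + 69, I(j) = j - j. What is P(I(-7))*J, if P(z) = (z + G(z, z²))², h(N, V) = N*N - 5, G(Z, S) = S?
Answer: 0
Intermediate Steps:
h(N, V) = -5 + N² (h(N, V) = N² - 5 = -5 + N²)
I(j) = 0
P(z) = (z + z²)²
J = 260 (J = (-5 + 14²) + 69 = (-5 + 196) + 69 = 191 + 69 = 260)
P(I(-7))*J = (0²*(1 + 0)²)*260 = (0*1²)*260 = (0*1)*260 = 0*260 = 0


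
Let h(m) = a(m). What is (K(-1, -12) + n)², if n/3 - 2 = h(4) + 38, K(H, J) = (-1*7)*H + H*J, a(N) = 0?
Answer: 19321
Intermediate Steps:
h(m) = 0
K(H, J) = -7*H + H*J
n = 120 (n = 6 + 3*(0 + 38) = 6 + 3*38 = 6 + 114 = 120)
(K(-1, -12) + n)² = (-(-7 - 12) + 120)² = (-1*(-19) + 120)² = (19 + 120)² = 139² = 19321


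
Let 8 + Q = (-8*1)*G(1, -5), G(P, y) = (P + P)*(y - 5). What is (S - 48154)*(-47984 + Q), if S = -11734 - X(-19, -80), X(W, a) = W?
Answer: 2863654008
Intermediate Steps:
G(P, y) = 2*P*(-5 + y) (G(P, y) = (2*P)*(-5 + y) = 2*P*(-5 + y))
S = -11715 (S = -11734 - 1*(-19) = -11734 + 19 = -11715)
Q = 152 (Q = -8 + (-8*1)*(2*1*(-5 - 5)) = -8 - 16*(-10) = -8 - 8*(-20) = -8 + 160 = 152)
(S - 48154)*(-47984 + Q) = (-11715 - 48154)*(-47984 + 152) = -59869*(-47832) = 2863654008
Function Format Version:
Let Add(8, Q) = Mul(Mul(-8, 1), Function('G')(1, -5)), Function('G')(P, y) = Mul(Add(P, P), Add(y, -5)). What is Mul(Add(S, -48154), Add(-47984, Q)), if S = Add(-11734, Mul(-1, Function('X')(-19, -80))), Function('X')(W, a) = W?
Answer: 2863654008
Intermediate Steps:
Function('G')(P, y) = Mul(2, P, Add(-5, y)) (Function('G')(P, y) = Mul(Mul(2, P), Add(-5, y)) = Mul(2, P, Add(-5, y)))
S = -11715 (S = Add(-11734, Mul(-1, -19)) = Add(-11734, 19) = -11715)
Q = 152 (Q = Add(-8, Mul(Mul(-8, 1), Mul(2, 1, Add(-5, -5)))) = Add(-8, Mul(-8, Mul(2, 1, -10))) = Add(-8, Mul(-8, -20)) = Add(-8, 160) = 152)
Mul(Add(S, -48154), Add(-47984, Q)) = Mul(Add(-11715, -48154), Add(-47984, 152)) = Mul(-59869, -47832) = 2863654008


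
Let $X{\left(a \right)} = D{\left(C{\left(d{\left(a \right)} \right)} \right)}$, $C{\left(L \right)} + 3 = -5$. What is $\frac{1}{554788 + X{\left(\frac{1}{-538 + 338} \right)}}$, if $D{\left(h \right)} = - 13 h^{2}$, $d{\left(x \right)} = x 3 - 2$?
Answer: $\frac{1}{553956} \approx 1.8052 \cdot 10^{-6}$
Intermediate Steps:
$d{\left(x \right)} = -2 + 3 x$ ($d{\left(x \right)} = 3 x - 2 = -2 + 3 x$)
$C{\left(L \right)} = -8$ ($C{\left(L \right)} = -3 - 5 = -8$)
$X{\left(a \right)} = -832$ ($X{\left(a \right)} = - 13 \left(-8\right)^{2} = \left(-13\right) 64 = -832$)
$\frac{1}{554788 + X{\left(\frac{1}{-538 + 338} \right)}} = \frac{1}{554788 - 832} = \frac{1}{553956}$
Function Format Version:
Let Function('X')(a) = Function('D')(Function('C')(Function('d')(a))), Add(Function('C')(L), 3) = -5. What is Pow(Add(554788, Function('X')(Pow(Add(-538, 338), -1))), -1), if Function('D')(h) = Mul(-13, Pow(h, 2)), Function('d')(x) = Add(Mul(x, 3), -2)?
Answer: Rational(1, 553956) ≈ 1.8052e-6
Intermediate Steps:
Function('d')(x) = Add(-2, Mul(3, x)) (Function('d')(x) = Add(Mul(3, x), -2) = Add(-2, Mul(3, x)))
Function('C')(L) = -8 (Function('C')(L) = Add(-3, -5) = -8)
Function('X')(a) = -832 (Function('X')(a) = Mul(-13, Pow(-8, 2)) = Mul(-13, 64) = -832)
Pow(Add(554788, Function('X')(Pow(Add(-538, 338), -1))), -1) = Pow(Add(554788, -832), -1) = Pow(553956, -1) = Rational(1, 553956)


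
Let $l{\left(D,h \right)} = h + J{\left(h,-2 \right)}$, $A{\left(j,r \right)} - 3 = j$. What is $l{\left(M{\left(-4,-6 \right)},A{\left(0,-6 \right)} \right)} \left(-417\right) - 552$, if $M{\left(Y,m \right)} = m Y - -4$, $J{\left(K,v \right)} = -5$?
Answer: $282$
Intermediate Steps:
$M{\left(Y,m \right)} = 4 + Y m$ ($M{\left(Y,m \right)} = Y m + 4 = 4 + Y m$)
$A{\left(j,r \right)} = 3 + j$
$l{\left(D,h \right)} = -5 + h$ ($l{\left(D,h \right)} = h - 5 = -5 + h$)
$l{\left(M{\left(-4,-6 \right)},A{\left(0,-6 \right)} \right)} \left(-417\right) - 552 = \left(-5 + \left(3 + 0\right)\right) \left(-417\right) - 552 = \left(-5 + 3\right) \left(-417\right) - 552 = \left(-2\right) \left(-417\right) - 552 = 834 - 552 = 282$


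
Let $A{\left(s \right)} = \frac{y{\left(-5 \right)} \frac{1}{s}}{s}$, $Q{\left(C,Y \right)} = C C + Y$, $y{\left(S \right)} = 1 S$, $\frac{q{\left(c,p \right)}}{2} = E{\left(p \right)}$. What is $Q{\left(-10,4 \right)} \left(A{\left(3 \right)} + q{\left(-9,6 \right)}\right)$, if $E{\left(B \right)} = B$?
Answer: $\frac{10712}{9} \approx 1190.2$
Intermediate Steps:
$q{\left(c,p \right)} = 2 p$
$y{\left(S \right)} = S$
$Q{\left(C,Y \right)} = Y + C^{2}$ ($Q{\left(C,Y \right)} = C^{2} + Y = Y + C^{2}$)
$A{\left(s \right)} = - \frac{5}{s^{2}}$ ($A{\left(s \right)} = \frac{\left(-5\right) \frac{1}{s}}{s} = - \frac{5}{s^{2}}$)
$Q{\left(-10,4 \right)} \left(A{\left(3 \right)} + q{\left(-9,6 \right)}\right) = \left(4 + \left(-10\right)^{2}\right) \left(- \frac{5}{9} + 2 \cdot 6\right) = \left(4 + 100\right) \left(\left(-5\right) \frac{1}{9} + 12\right) = 104 \left(- \frac{5}{9} + 12\right) = 104 \cdot \frac{103}{9} = \frac{10712}{9}$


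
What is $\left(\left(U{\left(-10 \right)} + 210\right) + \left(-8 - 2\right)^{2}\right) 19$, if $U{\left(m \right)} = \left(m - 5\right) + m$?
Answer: $5415$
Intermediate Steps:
$U{\left(m \right)} = -5 + 2 m$ ($U{\left(m \right)} = \left(-5 + m\right) + m = -5 + 2 m$)
$\left(\left(U{\left(-10 \right)} + 210\right) + \left(-8 - 2\right)^{2}\right) 19 = \left(\left(\left(-5 + 2 \left(-10\right)\right) + 210\right) + \left(-8 - 2\right)^{2}\right) 19 = \left(\left(\left(-5 - 20\right) + 210\right) + \left(-10\right)^{2}\right) 19 = \left(\left(-25 + 210\right) + 100\right) 19 = \left(185 + 100\right) 19 = 285 \cdot 19 = 5415$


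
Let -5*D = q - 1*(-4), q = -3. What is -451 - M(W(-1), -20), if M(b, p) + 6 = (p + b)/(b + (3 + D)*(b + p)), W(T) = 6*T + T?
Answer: -183920/413 ≈ -445.33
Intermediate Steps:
D = -⅕ (D = -(-3 - 1*(-4))/5 = -(-3 + 4)/5 = -⅕*1 = -⅕ ≈ -0.20000)
W(T) = 7*T
M(b, p) = -6 + (b + p)/(14*p/5 + 19*b/5) (M(b, p) = -6 + (p + b)/(b + (3 - ⅕)*(b + p)) = -6 + (b + p)/(b + 14*(b + p)/5) = -6 + (b + p)/(b + (14*b/5 + 14*p/5)) = -6 + (b + p)/(14*p/5 + 19*b/5))
-451 - M(W(-1), -20) = -451 - (-763*(-1) - 79*(-20))/(14*(-20) + 19*(7*(-1))) = -451 - (-109*(-7) + 1580)/(-280 + 19*(-7)) = -451 - (763 + 1580)/(-280 - 133) = -451 - 2343/(-413) = -451 - (-1)*2343/413 = -451 - 1*(-2343/413) = -451 + 2343/413 = -183920/413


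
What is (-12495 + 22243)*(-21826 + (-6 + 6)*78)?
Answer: -212759848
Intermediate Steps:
(-12495 + 22243)*(-21826 + (-6 + 6)*78) = 9748*(-21826 + 0*78) = 9748*(-21826 + 0) = 9748*(-21826) = -212759848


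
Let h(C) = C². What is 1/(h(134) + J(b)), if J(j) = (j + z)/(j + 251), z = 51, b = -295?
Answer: 11/197577 ≈ 5.5675e-5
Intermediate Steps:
J(j) = (51 + j)/(251 + j) (J(j) = (j + 51)/(j + 251) = (51 + j)/(251 + j))
1/(h(134) + J(b)) = 1/(134² + (51 - 295)/(251 - 295)) = 1/(17956 - 244/(-44)) = 1/(17956 - 1/44*(-244)) = 1/(17956 + 61/11) = 1/(197577/11) = 11/197577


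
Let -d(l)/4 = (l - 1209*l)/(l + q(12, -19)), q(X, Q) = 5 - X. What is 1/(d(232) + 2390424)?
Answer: 225/538966424 ≈ 4.1747e-7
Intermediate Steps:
d(l) = 4832*l/(-7 + l) (d(l) = -4*(l - 1209*l)/(l + (5 - 1*12)) = -4*(-1208*l)/(l + (5 - 12)) = -4*(-1208*l)/(l - 7) = -4*(-1208*l)/(-7 + l) = -(-4832)*l/(-7 + l) = 4832*l/(-7 + l))
1/(d(232) + 2390424) = 1/(4832*232/(-7 + 232) + 2390424) = 1/(4832*232/225 + 2390424) = 1/(4832*232*(1/225) + 2390424) = 1/(1121024/225 + 2390424) = 1/(538966424/225) = 225/538966424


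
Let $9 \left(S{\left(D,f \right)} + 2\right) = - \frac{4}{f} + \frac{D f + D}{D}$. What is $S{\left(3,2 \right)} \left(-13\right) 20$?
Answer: $\frac{4420}{9} \approx 491.11$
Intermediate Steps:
$S{\left(D,f \right)} = -2 - \frac{4}{9 f} + \frac{D + D f}{9 D}$ ($S{\left(D,f \right)} = -2 + \frac{- \frac{4}{f} + \frac{D f + D}{D}}{9} = -2 + \frac{- \frac{4}{f} + \frac{D + D f}{D}}{9} = -2 - \left(\frac{4}{9 f} - \frac{D + D f}{9 D}\right) = -2 - \frac{4}{9 f} + \frac{D + D f}{9 D}$)
$S{\left(3,2 \right)} \left(-13\right) 20 = \frac{-4 + 2 \left(-17 + 2\right)}{9 \cdot 2} \left(-13\right) 20 = \frac{1}{9} \cdot \frac{1}{2} \left(-4 + 2 \left(-15\right)\right) \left(-13\right) 20 = \frac{1}{9} \cdot \frac{1}{2} \left(-4 - 30\right) \left(-13\right) 20 = \frac{1}{9} \cdot \frac{1}{2} \left(-34\right) \left(-13\right) 20 = \left(- \frac{17}{9}\right) \left(-13\right) 20 = \frac{221}{9} \cdot 20 = \frac{4420}{9}$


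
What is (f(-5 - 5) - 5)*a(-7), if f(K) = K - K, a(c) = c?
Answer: 35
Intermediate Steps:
f(K) = 0
(f(-5 - 5) - 5)*a(-7) = (0 - 5)*(-7) = -5*(-7) = 35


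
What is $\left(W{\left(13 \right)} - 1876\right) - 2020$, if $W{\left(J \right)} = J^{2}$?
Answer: $-3727$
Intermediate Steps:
$\left(W{\left(13 \right)} - 1876\right) - 2020 = \left(13^{2} - 1876\right) - 2020 = \left(169 - 1876\right) - 2020 = -1707 - 2020 = -3727$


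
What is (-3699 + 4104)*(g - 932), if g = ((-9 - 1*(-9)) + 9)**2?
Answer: -344655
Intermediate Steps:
g = 81 (g = ((-9 + 9) + 9)**2 = (0 + 9)**2 = 9**2 = 81)
(-3699 + 4104)*(g - 932) = (-3699 + 4104)*(81 - 932) = 405*(-851) = -344655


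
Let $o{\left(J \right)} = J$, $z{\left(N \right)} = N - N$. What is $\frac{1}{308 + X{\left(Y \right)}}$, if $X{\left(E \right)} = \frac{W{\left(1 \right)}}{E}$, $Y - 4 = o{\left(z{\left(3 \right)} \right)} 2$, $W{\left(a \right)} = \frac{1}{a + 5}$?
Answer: $\frac{24}{7393} \approx 0.0032463$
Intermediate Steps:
$W{\left(a \right)} = \frac{1}{5 + a}$
$z{\left(N \right)} = 0$
$Y = 4$ ($Y = 4 + 0 \cdot 2 = 4 + 0 = 4$)
$X{\left(E \right)} = \frac{1}{6 E}$ ($X{\left(E \right)} = \frac{1}{\left(5 + 1\right) E} = \frac{1}{6 E}$)
$\frac{1}{308 + X{\left(Y \right)}} = \frac{1}{308 + \frac{1}{6 \cdot 4}} = \frac{1}{308 + \frac{1}{6} \cdot \frac{1}{4}} = \frac{1}{308 + \frac{1}{24}} = \frac{1}{\frac{7393}{24}} = \frac{24}{7393}$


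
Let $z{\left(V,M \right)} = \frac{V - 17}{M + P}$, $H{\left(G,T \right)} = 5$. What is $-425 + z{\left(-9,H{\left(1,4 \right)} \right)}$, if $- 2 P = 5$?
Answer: $- \frac{2177}{5} \approx -435.4$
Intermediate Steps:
$P = - \frac{5}{2}$ ($P = \left(- \frac{1}{2}\right) 5 = - \frac{5}{2} \approx -2.5$)
$z{\left(V,M \right)} = \frac{-17 + V}{- \frac{5}{2} + M}$ ($z{\left(V,M \right)} = \frac{V - 17}{M - \frac{5}{2}} = \frac{-17 + V}{- \frac{5}{2} + M}$)
$-425 + z{\left(-9,H{\left(1,4 \right)} \right)} = -425 + \frac{2 \left(-17 - 9\right)}{-5 + 2 \cdot 5} = -425 + 2 \frac{1}{-5 + 10} \left(-26\right) = -425 + 2 \cdot \frac{1}{5} \left(-26\right) = -425 - \frac{52}{5} = - \frac{2177}{5}$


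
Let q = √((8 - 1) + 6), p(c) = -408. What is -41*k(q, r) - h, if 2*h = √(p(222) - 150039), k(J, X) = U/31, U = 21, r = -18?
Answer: -861/31 - I*√150447/2 ≈ -27.774 - 193.94*I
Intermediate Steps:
q = √13 (q = √(7 + 6) = √13 ≈ 3.6056)
k(J, X) = 21/31
h = I*√150447/2 (h = √(-408 - 150039)/2 = √(-150447)/2 = (I*√150447)/2 = I*√150447/2 ≈ 193.94*I)
-41*k(q, r) - h = -41*21/31 - I*√150447/2 = -861/31 - I*√150447/2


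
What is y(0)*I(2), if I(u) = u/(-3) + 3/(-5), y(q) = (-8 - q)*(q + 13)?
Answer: 1976/15 ≈ 131.73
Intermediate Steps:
y(q) = (-8 - q)*(13 + q)
I(u) = -3/5 - u/3 (I(u) = u*(-1/3) + 3*(-1/5) = -u/3 - 3/5 = -3/5 - u/3)
y(0)*I(2) = (-104 - 1*0**2 - 21*0)*(-3/5 - 1/3*2) = (-104 - 1*0 + 0)*(-3/5 - 2/3) = (-104 + 0 + 0)*(-19/15) = -104*(-19/15) = 1976/15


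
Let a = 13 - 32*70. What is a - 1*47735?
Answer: -49962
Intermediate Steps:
a = -2227 (a = 13 - 2240 = -2227)
a - 1*47735 = -2227 - 1*47735 = -2227 - 47735 = -49962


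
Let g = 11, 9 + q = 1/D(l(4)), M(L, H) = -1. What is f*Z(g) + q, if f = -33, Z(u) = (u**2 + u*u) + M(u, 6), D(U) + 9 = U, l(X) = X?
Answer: -39811/5 ≈ -7962.2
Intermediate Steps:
D(U) = -9 + U
q = -46/5 (q = -9 + 1/(-9 + 4) = -9 + 1/(-5) = -9 - 1/5 = -46/5 ≈ -9.2000)
Z(u) = -1 + 2*u**2 (Z(u) = (u**2 + u*u) - 1 = (u**2 + u**2) - 1 = 2*u**2 - 1 = -1 + 2*u**2)
f*Z(g) + q = -33*(-1 + 2*11**2) - 46/5 = -33*(-1 + 2*121) - 46/5 = -33*(-1 + 242) - 46/5 = -33*241 - 46/5 = -7953 - 46/5 = -39811/5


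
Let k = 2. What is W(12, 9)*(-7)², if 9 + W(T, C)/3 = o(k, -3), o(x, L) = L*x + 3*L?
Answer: -3528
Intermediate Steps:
o(x, L) = 3*L + L*x
W(T, C) = -72 (W(T, C) = -27 + 3*(-3*(3 + 2)) = -27 + 3*(-3*5) = -27 + 3*(-15) = -27 - 45 = -72)
W(12, 9)*(-7)² = -72*(-7)² = -72*49 = -3528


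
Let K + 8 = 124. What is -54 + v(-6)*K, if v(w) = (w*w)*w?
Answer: -25110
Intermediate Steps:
K = 116 (K = -8 + 124 = 116)
v(w) = w³ (v(w) = w²*w = w³)
-54 + v(-6)*K = -54 + (-6)³*116 = -54 - 216*116 = -54 - 25056 = -25110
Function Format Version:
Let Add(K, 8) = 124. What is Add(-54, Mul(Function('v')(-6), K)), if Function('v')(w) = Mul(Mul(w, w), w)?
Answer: -25110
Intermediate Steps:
K = 116 (K = Add(-8, 124) = 116)
Function('v')(w) = Pow(w, 3) (Function('v')(w) = Mul(Pow(w, 2), w) = Pow(w, 3))
Add(-54, Mul(Function('v')(-6), K)) = Add(-54, Mul(Pow(-6, 3), 116)) = Add(-54, Mul(-216, 116)) = Add(-54, -25056) = -25110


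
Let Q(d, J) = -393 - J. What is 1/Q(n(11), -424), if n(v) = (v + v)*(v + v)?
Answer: 1/31 ≈ 0.032258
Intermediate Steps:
n(v) = 4*v**2 (n(v) = (2*v)*(2*v) = 4*v**2)
1/Q(n(11), -424) = 1/(-393 - 1*(-424)) = 1/(-393 + 424) = 1/31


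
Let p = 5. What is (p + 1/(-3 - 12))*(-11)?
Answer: -814/15 ≈ -54.267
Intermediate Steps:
(p + 1/(-3 - 12))*(-11) = (5 + 1/(-3 - 12))*(-11) = (5 + 1/(-15))*(-11) = (5 - 1/15)*(-11) = (74/15)*(-11) = -814/15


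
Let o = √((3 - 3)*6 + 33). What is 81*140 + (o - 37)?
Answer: 11303 + √33 ≈ 11309.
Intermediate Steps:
o = √33 (o = √(0*6 + 33) = √(0 + 33) = √33 ≈ 5.7446)
81*140 + (o - 37) = 81*140 + (√33 - 37) = 11340 + (-37 + √33) = 11303 + √33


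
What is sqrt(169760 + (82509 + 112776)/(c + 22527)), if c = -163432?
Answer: sqrt(134816988202043)/28181 ≈ 412.02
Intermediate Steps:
sqrt(169760 + (82509 + 112776)/(c + 22527)) = sqrt(169760 + (82509 + 112776)/(-163432 + 22527)) = sqrt(169760 + 195285/(-140905)) = sqrt(169760 + 195285*(-1/140905)) = sqrt(169760 - 39057/28181) = sqrt(4783967503/28181) = sqrt(134816988202043)/28181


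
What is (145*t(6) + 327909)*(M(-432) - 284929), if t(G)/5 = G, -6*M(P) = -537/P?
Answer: -27265044512755/288 ≈ -9.4670e+10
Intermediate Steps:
M(P) = 179/(2*P) (M(P) = -(-179)/(2*P) = 179/(2*P))
t(G) = 5*G
(145*t(6) + 327909)*(M(-432) - 284929) = (145*(5*6) + 327909)*((179/2)/(-432) - 284929) = (145*30 + 327909)*((179/2)*(-1/432) - 284929) = (4350 + 327909)*(-179/864 - 284929) = 332259*(-246178835/864) = -27265044512755/288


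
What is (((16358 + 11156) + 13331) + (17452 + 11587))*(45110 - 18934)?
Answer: 1829283584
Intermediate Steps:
(((16358 + 11156) + 13331) + (17452 + 11587))*(45110 - 18934) = ((27514 + 13331) + 29039)*26176 = (40845 + 29039)*26176 = 69884*26176 = 1829283584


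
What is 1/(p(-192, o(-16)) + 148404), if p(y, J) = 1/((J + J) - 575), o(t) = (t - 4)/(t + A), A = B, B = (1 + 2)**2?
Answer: 3985/591389933 ≈ 6.7384e-6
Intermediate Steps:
B = 9 (B = 3**2 = 9)
A = 9
o(t) = (-4 + t)/(9 + t) (o(t) = (t - 4)/(t + 9) = (-4 + t)/(9 + t))
p(y, J) = 1/(-575 + 2*J) (p(y, J) = 1/(2*J - 575) = 1/(-575 + 2*J))
1/(p(-192, o(-16)) + 148404) = 1/(1/(-575 + 2*((-4 - 16)/(9 - 16))) + 148404) = 1/(1/(-575 + 2*(-20/(-7))) + 148404) = 1/(1/(-575 + 2*(-1/7*(-20))) + 148404) = 1/(1/(-575 + 2*(20/7)) + 148404) = 1/(1/(-575 + 40/7) + 148404) = 1/(1/(-3985/7) + 148404) = 1/(-7/3985 + 148404) = 1/(591389933/3985) = 3985/591389933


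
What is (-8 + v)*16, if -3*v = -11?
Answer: -208/3 ≈ -69.333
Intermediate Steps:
v = 11/3 (v = -⅓*(-11) = 11/3 ≈ 3.6667)
(-8 + v)*16 = (-8 + 11/3)*16 = -13/3*16 = -208/3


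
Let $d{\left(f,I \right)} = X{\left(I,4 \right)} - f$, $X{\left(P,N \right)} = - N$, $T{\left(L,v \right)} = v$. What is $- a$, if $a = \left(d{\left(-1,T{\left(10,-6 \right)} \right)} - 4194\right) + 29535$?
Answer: $-25338$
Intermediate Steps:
$d{\left(f,I \right)} = -4 - f$ ($d{\left(f,I \right)} = \left(-1\right) 4 - f = -4 - f$)
$a = 25338$ ($a = \left(\left(-4 - -1\right) - 4194\right) + 29535 = \left(\left(-4 + 1\right) - 4194\right) + 29535 = \left(-3 - 4194\right) + 29535 = -4197 + 29535 = 25338$)
$- a = \left(-1\right) 25338 = -25338$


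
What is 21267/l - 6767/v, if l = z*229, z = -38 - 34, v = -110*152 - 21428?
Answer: -19436645/17471784 ≈ -1.1125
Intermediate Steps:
v = -38148 (v = -16720 - 21428 = -38148)
z = -72
l = -16488 (l = -72*229 = -16488)
21267/l - 6767/v = 21267/(-16488) - 6767/(-38148) = 21267*(-1/16488) - 6767*(-1/38148) = -2363/1832 + 6767/38148 = -19436645/17471784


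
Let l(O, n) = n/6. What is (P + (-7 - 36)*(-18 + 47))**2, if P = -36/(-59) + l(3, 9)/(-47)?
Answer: 47784799149025/30758116 ≈ 1.5536e+6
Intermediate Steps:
l(O, n) = n/6 (l(O, n) = n*(1/6) = n/6)
P = 3207/5546 (P = -36/(-59) + ((1/6)*9)/(-47) = -36*(-1/59) + (3/2)*(-1/47) = 36/59 - 3/94 = 3207/5546 ≈ 0.57825)
(P + (-7 - 36)*(-18 + 47))**2 = (3207/5546 + (-7 - 36)*(-18 + 47))**2 = (3207/5546 - 43*29)**2 = (3207/5546 - 1247)**2 = (-6912655/5546)**2 = 47784799149025/30758116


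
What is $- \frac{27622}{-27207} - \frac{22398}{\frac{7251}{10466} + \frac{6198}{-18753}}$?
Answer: $- \frac{39866948389243486}{644894186715} \approx -61819.0$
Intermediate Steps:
$- \frac{27622}{-27207} - \frac{22398}{\frac{7251}{10466} + \frac{6198}{-18753}} = \left(-27622\right) \left(- \frac{1}{27207}\right) - \frac{22398}{7251 \cdot \frac{1}{10466} + 6198 \left(- \frac{1}{18753}\right)} = \frac{27622}{27207} - \frac{22398}{\frac{7251}{10466} - \frac{2066}{6251}} = \frac{27622}{27207} - \frac{22398}{\frac{23703245}{65422966}} = \frac{27622}{27207} - \frac{1465343592468}{23703245} = - \frac{39866948389243486}{644894186715}$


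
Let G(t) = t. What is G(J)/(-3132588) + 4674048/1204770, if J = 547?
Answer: 2440201277839/629008007460 ≈ 3.8794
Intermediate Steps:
G(J)/(-3132588) + 4674048/1204770 = 547/(-3132588) + 4674048/1204770 = 547*(-1/3132588) + 4674048*(1/1204770) = -547/3132588 + 779008/200795 = 2440201277839/629008007460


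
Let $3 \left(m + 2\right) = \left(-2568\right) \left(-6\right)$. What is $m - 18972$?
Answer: $-13838$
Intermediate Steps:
$m = 5134$ ($m = -2 + \frac{\left(-2568\right) \left(-6\right)}{3} = -2 + \frac{1}{3} \cdot 15408 = -2 + 5136 = 5134$)
$m - 18972 = 5134 - 18972 = -13838$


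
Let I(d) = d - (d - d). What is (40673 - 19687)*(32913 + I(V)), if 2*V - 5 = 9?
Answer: 690859120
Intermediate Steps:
V = 7 (V = 5/2 + (½)*9 = 5/2 + 9/2 = 7)
I(d) = d (I(d) = d - 1*0 = d + 0 = d)
(40673 - 19687)*(32913 + I(V)) = (40673 - 19687)*(32913 + 7) = 20986*32920 = 690859120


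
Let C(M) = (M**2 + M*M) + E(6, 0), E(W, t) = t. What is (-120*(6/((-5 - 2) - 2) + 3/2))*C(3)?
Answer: -1800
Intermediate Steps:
C(M) = 2*M**2 (C(M) = (M**2 + M*M) + 0 = (M**2 + M**2) + 0 = 2*M**2 + 0 = 2*M**2)
(-120*(6/((-5 - 2) - 2) + 3/2))*C(3) = (-120*(6/((-5 - 2) - 2) + 3/2))*(2*3**2) = (-120*(6/(-7 - 2) + 3*(1/2)))*(2*9) = -120*(6/(-9) + 3/2)*18 = -120*(6*(-1/9) + 3/2)*18 = -120*(-2/3 + 3/2)*18 = -120*5/6*18 = -30*10/3*18 = -100*18 = -1800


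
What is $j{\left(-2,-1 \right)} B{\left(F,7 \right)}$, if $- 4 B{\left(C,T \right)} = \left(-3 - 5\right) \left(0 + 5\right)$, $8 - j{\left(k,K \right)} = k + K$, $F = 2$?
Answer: $110$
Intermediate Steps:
$j{\left(k,K \right)} = 8 - K - k$ ($j{\left(k,K \right)} = 8 - \left(k + K\right) = 8 - \left(K + k\right) = 8 - K - k$)
$B{\left(C,T \right)} = 10$ ($B{\left(C,T \right)} = - \frac{\left(-3 - 5\right) \left(0 + 5\right)}{4} = - \frac{\left(-8\right) 5}{4} = \left(- \frac{1}{4}\right) \left(-40\right) = 10$)
$j{\left(-2,-1 \right)} B{\left(F,7 \right)} = \left(8 - -1 - -2\right) 10 = \left(8 + 1 + 2\right) 10 = 11 \cdot 10 = 110$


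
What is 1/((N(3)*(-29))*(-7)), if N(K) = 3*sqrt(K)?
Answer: sqrt(3)/1827 ≈ 0.00094803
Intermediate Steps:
1/((N(3)*(-29))*(-7)) = 1/(((3*sqrt(3))*(-29))*(-7)) = 1/(-87*sqrt(3)*(-7)) = 1/(609*sqrt(3)) = sqrt(3)/1827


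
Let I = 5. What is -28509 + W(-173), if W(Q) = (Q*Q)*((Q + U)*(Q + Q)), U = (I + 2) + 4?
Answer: 1677551799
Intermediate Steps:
U = 11 (U = (5 + 2) + 4 = 7 + 4 = 11)
W(Q) = 2*Q³*(11 + Q) (W(Q) = (Q*Q)*((Q + 11)*(Q + Q)) = Q²*((11 + Q)*(2*Q)) = Q²*(2*Q*(11 + Q)) = 2*Q³*(11 + Q))
-28509 + W(-173) = -28509 + 2*(-173)³*(11 - 173) = -28509 + 2*(-5177717)*(-162) = -28509 + 1677580308 = 1677551799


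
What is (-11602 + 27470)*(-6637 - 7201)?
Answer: -219581384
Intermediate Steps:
(-11602 + 27470)*(-6637 - 7201) = 15868*(-13838) = -219581384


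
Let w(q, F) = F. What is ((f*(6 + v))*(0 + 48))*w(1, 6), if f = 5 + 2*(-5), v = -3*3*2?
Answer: 17280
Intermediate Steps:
v = -18 (v = -9*2 = -18)
f = -5 (f = 5 - 10 = -5)
((f*(6 + v))*(0 + 48))*w(1, 6) = ((-5*(6 - 18))*(0 + 48))*6 = (-5*(-12)*48)*6 = (60*48)*6 = 2880*6 = 17280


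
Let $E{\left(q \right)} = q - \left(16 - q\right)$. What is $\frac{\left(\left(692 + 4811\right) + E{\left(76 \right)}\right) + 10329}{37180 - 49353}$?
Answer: $- \frac{15968}{12173} \approx -1.3118$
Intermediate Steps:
$E{\left(q \right)} = -16 + 2 q$ ($E{\left(q \right)} = q + \left(-16 + q\right) = -16 + 2 q$)
$\frac{\left(\left(692 + 4811\right) + E{\left(76 \right)}\right) + 10329}{37180 - 49353} = \frac{\left(\left(692 + 4811\right) + \left(-16 + 2 \cdot 76\right)\right) + 10329}{37180 - 49353} = \frac{\left(5503 + \left(-16 + 152\right)\right) + 10329}{-12173} = \left(\left(5503 + 136\right) + 10329\right) \left(- \frac{1}{12173}\right) = \left(5639 + 10329\right) \left(- \frac{1}{12173}\right) = 15968 \left(- \frac{1}{12173}\right) = - \frac{15968}{12173}$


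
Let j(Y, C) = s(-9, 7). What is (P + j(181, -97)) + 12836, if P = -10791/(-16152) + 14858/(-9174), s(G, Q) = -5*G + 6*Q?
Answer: 319128182287/24696408 ≈ 12922.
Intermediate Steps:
j(Y, C) = 87 (j(Y, C) = -5*(-9) + 6*7 = 45 + 42 = 87)
P = -23498297/24696408 (P = -10791*(-1/16152) + 14858*(-1/9174) = 3597/5384 - 7429/4587 = -23498297/24696408 ≈ -0.95149)
(P + j(181, -97)) + 12836 = (-23498297/24696408 + 87) + 12836 = 2125089199/24696408 + 12836 = 319128182287/24696408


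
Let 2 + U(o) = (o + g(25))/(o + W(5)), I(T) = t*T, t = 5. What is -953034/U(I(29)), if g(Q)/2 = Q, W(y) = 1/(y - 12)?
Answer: 24778884/17 ≈ 1.4576e+6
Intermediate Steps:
W(y) = 1/(-12 + y)
g(Q) = 2*Q
I(T) = 5*T
U(o) = -2 + (50 + o)/(-⅐ + o) (U(o) = -2 + (o + 2*25)/(o + 1/(-12 + 5)) = -2 + (o + 50)/(o + 1/(-7)) = -2 + (50 + o)/(o - ⅐) = -2 + (50 + o)/(-⅐ + o))
-953034/U(I(29)) = -953034*(-1 + 7*(5*29))/(352 - 35*29) = -953034*(-1 + 7*145)/(352 - 7*145) = -953034*(-1 + 1015)/(352 - 1015) = -953034/(-663/1014) = -953034/((1/1014)*(-663)) = -953034/(-17/26) = -953034*(-26/17) = 24778884/17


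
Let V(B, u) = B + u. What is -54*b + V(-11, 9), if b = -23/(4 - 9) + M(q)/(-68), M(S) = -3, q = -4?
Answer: -42973/170 ≈ -252.78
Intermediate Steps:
b = 1579/340 (b = -23/(4 - 9) - 3/(-68) = -23/(-5) - 3*(-1/68) = -23*(-⅕) + 3/68 = 23/5 + 3/68 = 1579/340 ≈ 4.6441)
-54*b + V(-11, 9) = -54*1579/340 + (-11 + 9) = -42633/170 - 2 = -42973/170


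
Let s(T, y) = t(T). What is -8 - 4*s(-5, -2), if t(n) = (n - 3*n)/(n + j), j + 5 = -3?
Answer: -64/13 ≈ -4.9231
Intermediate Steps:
j = -8 (j = -5 - 3 = -8)
t(n) = -2*n/(-8 + n) (t(n) = (n - 3*n)/(n - 8) = (-2*n)/(-8 + n) = -2*n/(-8 + n))
s(T, y) = -2*T/(-8 + T)
-8 - 4*s(-5, -2) = -8 - (-8)*(-5)/(-8 - 5) = -8 - (-8)*(-5)/(-13) = -8 - (-8)*(-5)*(-1)/13 = -8 - 4*(-10/13) = -8 + 40/13 = -64/13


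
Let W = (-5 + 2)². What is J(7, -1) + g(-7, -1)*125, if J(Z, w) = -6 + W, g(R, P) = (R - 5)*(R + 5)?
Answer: 3003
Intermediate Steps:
W = 9 (W = (-3)² = 9)
g(R, P) = (-5 + R)*(5 + R)
J(Z, w) = 3 (J(Z, w) = -6 + 9 = 3)
J(7, -1) + g(-7, -1)*125 = 3 + (-25 + (-7)²)*125 = 3 + (-25 + 49)*125 = 3 + 24*125 = 3 + 3000 = 3003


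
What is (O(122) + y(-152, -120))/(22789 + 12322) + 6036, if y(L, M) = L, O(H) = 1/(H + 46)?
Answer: 35604213793/5898648 ≈ 6036.0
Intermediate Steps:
O(H) = 1/(46 + H)
(O(122) + y(-152, -120))/(22789 + 12322) + 6036 = (1/(46 + 122) - 152)/(22789 + 12322) + 6036 = (1/168 - 152)/35111 + 6036 = (1/168 - 152)*(1/35111) + 6036 = -25535/168*1/35111 + 6036 = -25535/5898648 + 6036 = 35604213793/5898648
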